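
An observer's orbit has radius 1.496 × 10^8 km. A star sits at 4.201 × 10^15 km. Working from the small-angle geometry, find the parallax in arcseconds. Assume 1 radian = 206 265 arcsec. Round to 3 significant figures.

0.00735 arcsec

θ ≈ B/d = (1.496 × 10^8) / (4.201 × 10^15) = 3.5611 × 10^-8 rad.
In arcseconds: 3.5611 × 10^-8 × 206265 = 0.0073453″.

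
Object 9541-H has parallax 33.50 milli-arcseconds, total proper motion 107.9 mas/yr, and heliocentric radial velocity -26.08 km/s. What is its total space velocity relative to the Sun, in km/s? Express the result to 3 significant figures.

30.2 km/s

d = 1/p = 1/0.03350″ = 29.851 pc.
μ = 107.9 mas/yr = 0.1079 ″/yr.
v_t = 4.740 μ d = 4.740 × 0.1079 × 29.851 = 15.267 km/s.
v = √(v_r² + v_t²) = √((-26.08)² + 15.267²) = √913.248 = 30.22 km/s.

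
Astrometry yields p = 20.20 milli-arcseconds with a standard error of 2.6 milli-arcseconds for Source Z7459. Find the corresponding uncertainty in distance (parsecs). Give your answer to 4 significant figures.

6.372 pc

d = 1/p, so σ_d = σ_p / p².
σ_d = 0.00260 / (0.02020)² = 0.00260 / 0.00040804 = 6.3719 pc.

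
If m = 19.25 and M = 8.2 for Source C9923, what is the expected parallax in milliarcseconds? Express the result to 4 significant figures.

m − M = 19.25 − 8.2 = 11.05.
d = 10^((m−M)/5 + 1) = 10^3.210 = 1621.8 pc.
p = 1/d = 1/1621.8 = 0.0006166 arcsec = 0.6166 mas.

0.6166 mas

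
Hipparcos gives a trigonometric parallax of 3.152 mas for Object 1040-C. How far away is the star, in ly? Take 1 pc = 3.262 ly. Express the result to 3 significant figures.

p = 3.152 mas = 0.003152 arcsec.
d = 1/p = 1/0.003152 = 317.26 pc.
In light-years: 317.26 × 3.262 = 1034.9 ly.

1030 ly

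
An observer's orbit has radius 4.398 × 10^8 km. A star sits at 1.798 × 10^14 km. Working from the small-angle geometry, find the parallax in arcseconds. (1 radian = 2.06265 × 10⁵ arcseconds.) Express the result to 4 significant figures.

θ ≈ B/d = (4.398 × 10^8) / (1.798 × 10^14) = 2.4461 × 10^-6 rad.
In arcseconds: 2.4461 × 10^-6 × 206265 = 0.50454″.

0.5045 arcsec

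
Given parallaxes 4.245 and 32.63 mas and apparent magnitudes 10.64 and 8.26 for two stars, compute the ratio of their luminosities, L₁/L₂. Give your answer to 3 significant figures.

L₁/L₂ = 6.60

d₁ = 1/p₁ = 1/0.004245″ = 235.57 pc; d₂ = 1/p₂ = 1/0.03263″ = 30.647 pc.
M₁ = m₁ − 5 log₁₀ d₁ + 5 = 10.64 − 11.8606 + 5 = 3.7794.
M₂ = 8.26 − 7.4319 + 5 = 5.8281.
L₁/L₂ = 10^(0.4(M₂ − M₁)) = 10^(0.4 × 2.0487) = 10^0.81948 = 6.599.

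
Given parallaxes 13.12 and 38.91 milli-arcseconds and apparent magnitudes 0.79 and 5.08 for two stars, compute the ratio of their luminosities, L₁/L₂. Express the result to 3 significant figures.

L₁/L₂ = 457

d₁ = 1/p₁ = 1/0.01312″ = 76.22 pc; d₂ = 1/p₂ = 1/0.03891″ = 25.7 pc.
M₁ = m₁ − 5 log₁₀ d₁ + 5 = 0.79 − 9.4103 + 5 = -3.6203.
M₂ = 5.08 − 7.0497 + 5 = 3.0303.
L₁/L₂ = 10^(0.4(M₂ − M₁)) = 10^(0.4 × 6.6506) = 10^2.66024 = 457.34.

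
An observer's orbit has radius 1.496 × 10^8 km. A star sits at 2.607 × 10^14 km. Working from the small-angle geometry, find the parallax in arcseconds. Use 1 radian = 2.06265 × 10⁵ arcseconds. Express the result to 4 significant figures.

0.1184 arcsec

θ ≈ B/d = (1.496 × 10^8) / (2.607 × 10^14) = 5.7384 × 10^-7 rad.
In arcseconds: 5.7384 × 10^-7 × 206265 = 0.11836″.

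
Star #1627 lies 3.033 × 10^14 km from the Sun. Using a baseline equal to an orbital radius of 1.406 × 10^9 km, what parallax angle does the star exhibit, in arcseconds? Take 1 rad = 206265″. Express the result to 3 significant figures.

θ ≈ B/d = (1.406 × 10^9) / (3.033 × 10^14) = 4.6357 × 10^-6 rad.
In arcseconds: 4.6357 × 10^-6 × 206265 = 0.95618″.

0.956 arcsec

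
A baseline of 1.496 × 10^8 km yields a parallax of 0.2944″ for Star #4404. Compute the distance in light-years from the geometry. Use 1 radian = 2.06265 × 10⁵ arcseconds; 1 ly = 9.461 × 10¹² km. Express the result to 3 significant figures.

11.1 ly

θ = 0.2944″ = 0.2944/206265 = 1.4273 × 10^-6 rad.
d = B/θ = (1.496 × 10^8) / (1.4273 × 10^-6) = 1.0481 × 10^14 km = (1.0481 × 10^14) / (9.461 × 10^12) ly = 11.078 ly.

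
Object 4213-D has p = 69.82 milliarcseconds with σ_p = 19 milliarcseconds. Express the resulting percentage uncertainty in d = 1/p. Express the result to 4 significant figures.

For d = 1/p, |σ_d/d| = |σ_p/p|.
σ_p/p = 19 / 69.82 = 0.27213 = 27.213%.

27.21%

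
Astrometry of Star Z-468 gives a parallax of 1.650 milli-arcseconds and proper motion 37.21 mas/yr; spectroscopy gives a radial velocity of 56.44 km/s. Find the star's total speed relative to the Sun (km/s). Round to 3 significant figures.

121 km/s

d = 1/p = 1/0.001650″ = 606.06 pc.
μ = 37.21 mas/yr = 0.03721 ″/yr.
v_t = 4.740 μ d = 4.740 × 0.03721 × 606.06 = 106.89 km/s.
v = √(v_r² + v_t²) = √(56.44² + 106.89²) = √14610.9 = 120.88 km/s.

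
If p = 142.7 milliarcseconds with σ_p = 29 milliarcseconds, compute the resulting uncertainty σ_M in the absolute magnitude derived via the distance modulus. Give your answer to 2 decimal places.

σ_M = 0.44 mag

M = m − 5 log₁₀ d + 5 = m + 5 log₁₀ p + 5, so ∂M/∂p = 5/(p ln 10).
σ_M = (5/ln 10) · (σ_p/p) = 2.1715 × 29/142.7 = 2.1715 × 0.20322 = 0.44129.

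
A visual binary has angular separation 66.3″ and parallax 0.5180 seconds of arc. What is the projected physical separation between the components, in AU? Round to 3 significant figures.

128 AU

d = 1/p = 1/0.5180″ = 1.9305 pc.
At distance d (pc), an angle of θ arcsec spans θ·d AU: s = 66.3 × 1.9305 = 127.99 AU.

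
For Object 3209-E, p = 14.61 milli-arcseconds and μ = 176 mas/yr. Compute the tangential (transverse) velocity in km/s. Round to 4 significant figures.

57.10 km/s

d = 1/p = 1/0.01461″ = 68.446 pc.
μ = 176 mas/yr = 0.176 ″/yr.
v_t = 4.74 × μ × d = 4.74 × 0.176 × 68.446 = 57.1 km/s.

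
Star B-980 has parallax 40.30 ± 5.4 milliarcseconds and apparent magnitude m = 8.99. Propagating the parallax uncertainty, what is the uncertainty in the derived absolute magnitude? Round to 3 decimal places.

M = m − 5 log₁₀ d + 5 = m + 5 log₁₀ p + 5, so ∂M/∂p = 5/(p ln 10).
σ_M = (5/ln 10) · (σ_p/p) = 2.1715 × 5.4/40.30 = 2.1715 × 0.134 = 0.29098.

σ_M = 0.291 mag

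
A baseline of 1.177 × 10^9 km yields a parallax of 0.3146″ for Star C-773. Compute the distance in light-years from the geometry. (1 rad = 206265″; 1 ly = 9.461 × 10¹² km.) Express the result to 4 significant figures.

81.57 ly

θ = 0.3146″ = 0.3146/206265 = 1.5252 × 10^-6 rad.
d = B/θ = (1.177 × 10^9) / (1.5252 × 10^-6) = 7.7170 × 10^14 km = (7.7170 × 10^14) / (9.461 × 10^12) ly = 81.566 ly.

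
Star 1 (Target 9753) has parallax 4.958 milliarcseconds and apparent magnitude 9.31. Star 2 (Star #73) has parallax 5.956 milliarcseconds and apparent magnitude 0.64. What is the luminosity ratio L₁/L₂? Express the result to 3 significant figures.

L₁/L₂ = 0.000491

d₁ = 1/p₁ = 1/0.004958″ = 201.69 pc; d₂ = 1/p₂ = 1/0.005956″ = 167.9 pc.
M₁ = m₁ − 5 log₁₀ d₁ + 5 = 9.31 − 11.5234 + 5 = 2.7866.
M₂ = 0.64 − 11.1253 + 5 = -5.4853.
L₁/L₂ = 10^(0.4(M₂ − M₁)) = 10^(0.4 × (-8.2719)) = 10^(-3.30876) = 0.00049118.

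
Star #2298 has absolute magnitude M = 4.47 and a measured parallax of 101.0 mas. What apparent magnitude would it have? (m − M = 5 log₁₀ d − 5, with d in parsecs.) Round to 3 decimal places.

d = 1/p = 1/0.1010″ = 9.901 pc.
m − M = 5 log₁₀ d − 5 = 5 log₁₀(9.901) − 5 = 4.9784 − 5 = -0.0216.
m = M + (m − M) = 4.47 + (-0.0216) = 4.448.

m = 4.448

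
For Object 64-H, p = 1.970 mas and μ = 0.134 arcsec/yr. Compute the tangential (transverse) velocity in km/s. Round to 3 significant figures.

d = 1/p = 1/0.001970″ = 507.61 pc.
v_t = 4.74 × μ × d = 4.74 × 0.134 × 507.61 = 322.41 km/s.

322 km/s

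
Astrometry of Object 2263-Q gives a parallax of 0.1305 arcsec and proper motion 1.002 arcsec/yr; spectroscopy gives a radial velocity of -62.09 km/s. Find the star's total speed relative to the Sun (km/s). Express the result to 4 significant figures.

d = 1/p = 1/0.1305″ = 7.6628 pc.
v_t = 4.740 μ d = 4.740 × 1.002 × 7.6628 = 36.394 km/s.
v = √(v_r² + v_t²) = √((-62.09)² + 36.394²) = √5179.69 = 71.97 km/s.

71.97 km/s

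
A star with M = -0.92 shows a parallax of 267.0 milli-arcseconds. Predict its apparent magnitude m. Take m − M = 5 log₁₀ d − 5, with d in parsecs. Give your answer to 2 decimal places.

m = -3.05

d = 1/p = 1/0.2670″ = 3.7453 pc.
m − M = 5 log₁₀ d − 5 = 5 log₁₀(3.7453) − 5 = 2.8674 − 5 = -2.1326.
m = M + (m − M) = -0.92 + (-2.1326) = -3.05.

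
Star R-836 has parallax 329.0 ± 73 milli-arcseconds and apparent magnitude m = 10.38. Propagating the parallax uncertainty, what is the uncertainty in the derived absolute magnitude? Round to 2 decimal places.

σ_M = 0.48 mag

M = m − 5 log₁₀ d + 5 = m + 5 log₁₀ p + 5, so ∂M/∂p = 5/(p ln 10).
σ_M = (5/ln 10) · (σ_p/p) = 2.1715 × 73/329.0 = 2.1715 × 0.22188 = 0.48181.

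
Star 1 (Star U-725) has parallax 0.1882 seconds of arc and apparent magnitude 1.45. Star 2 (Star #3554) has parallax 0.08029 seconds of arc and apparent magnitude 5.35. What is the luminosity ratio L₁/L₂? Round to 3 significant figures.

L₁/L₂ = 6.61

d₁ = 1/p₁ = 1/0.1882″ = 5.3135 pc; d₂ = 1/p₂ = 1/0.08029″ = 12.455 pc.
M₁ = m₁ − 5 log₁₀ d₁ + 5 = 1.45 − 3.6269 + 5 = 2.8231.
M₂ = 5.35 − 5.4767 + 5 = 4.8733.
L₁/L₂ = 10^(0.4(M₂ − M₁)) = 10^(0.4 × 2.0502) = 10^0.82008 = 6.6082.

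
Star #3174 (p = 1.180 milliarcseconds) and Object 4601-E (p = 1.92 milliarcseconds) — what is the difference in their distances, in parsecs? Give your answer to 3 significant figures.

327 pc

d_A = 1/0.001180″ = 847.46 pc; d_B = 1/0.001920″ = 520.83 pc.
|d_B − d_A| = |520.83 − 847.46| = 326.63 pc.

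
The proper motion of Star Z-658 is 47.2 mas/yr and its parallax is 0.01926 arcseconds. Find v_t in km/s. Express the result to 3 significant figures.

d = 1/p = 1/0.01926″ = 51.921 pc.
μ = 47.2 mas/yr = 0.0472 ″/yr.
v_t = 4.74 × μ × d = 4.74 × 0.0472 × 51.921 = 11.616 km/s.

11.6 km/s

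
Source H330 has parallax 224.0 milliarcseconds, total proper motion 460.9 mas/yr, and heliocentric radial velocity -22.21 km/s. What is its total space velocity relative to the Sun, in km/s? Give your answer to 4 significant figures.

d = 1/p = 1/0.2240″ = 4.4643 pc.
μ = 460.9 mas/yr = 0.4609 ″/yr.
v_t = 4.740 μ d = 4.740 × 0.4609 × 4.4643 = 9.753 km/s.
v = √(v_r² + v_t²) = √((-22.21)² + 9.753²) = √588.405 = 24.257 km/s.

24.26 km/s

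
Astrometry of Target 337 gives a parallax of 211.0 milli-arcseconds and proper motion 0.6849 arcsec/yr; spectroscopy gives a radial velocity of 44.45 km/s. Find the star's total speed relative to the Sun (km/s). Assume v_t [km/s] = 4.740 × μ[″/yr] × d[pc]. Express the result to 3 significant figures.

47.0 km/s

d = 1/p = 1/0.2110″ = 4.7393 pc.
v_t = 4.740 μ d = 4.740 × 0.6849 × 4.7393 = 15.386 km/s.
v = √(v_r² + v_t²) = √(44.45² + 15.386²) = √2212.53 = 47.038 km/s.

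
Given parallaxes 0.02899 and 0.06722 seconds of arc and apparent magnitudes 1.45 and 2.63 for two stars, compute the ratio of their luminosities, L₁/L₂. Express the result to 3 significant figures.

L₁/L₂ = 15.9

d₁ = 1/p₁ = 1/0.02899″ = 34.495 pc; d₂ = 1/p₂ = 1/0.06722″ = 14.877 pc.
M₁ = m₁ − 5 log₁₀ d₁ + 5 = 1.45 − 7.6888 + 5 = -1.2388.
M₂ = 2.63 − 5.8626 + 5 = 1.7674.
L₁/L₂ = 10^(0.4(M₂ − M₁)) = 10^(0.4 × 3.0062) = 10^1.20248 = 15.94.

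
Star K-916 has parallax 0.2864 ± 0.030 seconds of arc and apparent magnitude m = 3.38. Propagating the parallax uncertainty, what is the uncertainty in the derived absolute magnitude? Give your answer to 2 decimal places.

M = m − 5 log₁₀ d + 5 = m + 5 log₁₀ p + 5, so ∂M/∂p = 5/(p ln 10).
σ_M = (5/ln 10) · (σ_p/p) = 2.1715 × 0.030/0.2864 = 2.1715 × 0.10475 = 0.22746.

σ_M = 0.23 mag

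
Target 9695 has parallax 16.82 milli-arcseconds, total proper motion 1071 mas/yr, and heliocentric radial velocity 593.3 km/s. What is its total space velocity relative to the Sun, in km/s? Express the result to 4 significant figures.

d = 1/p = 1/0.01682″ = 59.453 pc.
μ = 1071 mas/yr = 1.071 ″/yr.
v_t = 4.740 μ d = 4.740 × 1.071 × 59.453 = 301.82 km/s.
v = √(v_r² + v_t²) = √(593.3² + 301.82²) = √443100 = 665.66 km/s.

665.7 km/s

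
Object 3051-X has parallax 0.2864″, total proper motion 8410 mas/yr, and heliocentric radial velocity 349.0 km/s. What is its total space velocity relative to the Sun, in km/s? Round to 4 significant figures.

375.7 km/s

d = 1/p = 1/0.2864″ = 3.4916 pc.
μ = 8410 mas/yr = 8.410 ″/yr.
v_t = 4.740 μ d = 4.740 × 8.410 × 3.4916 = 139.19 km/s.
v = √(v_r² + v_t²) = √(349.0² + 139.19²) = √141175 = 375.73 km/s.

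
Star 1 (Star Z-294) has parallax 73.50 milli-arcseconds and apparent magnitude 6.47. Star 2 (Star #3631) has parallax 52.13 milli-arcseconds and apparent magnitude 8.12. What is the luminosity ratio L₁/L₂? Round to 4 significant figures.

d₁ = 1/p₁ = 1/0.07350″ = 13.605 pc; d₂ = 1/p₂ = 1/0.05213″ = 19.183 pc.
M₁ = m₁ − 5 log₁₀ d₁ + 5 = 6.47 − 5.6685 + 5 = 5.8015.
M₂ = 8.12 − 6.4146 + 5 = 6.7054.
L₁/L₂ = 10^(0.4(M₂ − M₁)) = 10^(0.4 × 0.9039) = 10^0.36156 = 2.2991.

L₁/L₂ = 2.299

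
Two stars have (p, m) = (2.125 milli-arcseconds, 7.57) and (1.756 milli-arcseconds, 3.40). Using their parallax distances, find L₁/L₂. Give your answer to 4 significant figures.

d₁ = 1/p₁ = 1/0.002125″ = 470.59 pc; d₂ = 1/p₂ = 1/0.001756″ = 569.48 pc.
M₁ = m₁ − 5 log₁₀ d₁ + 5 = 7.57 − 13.3632 + 5 = -0.7932.
M₂ = 3.40 − 13.7774 + 5 = -5.3774.
L₁/L₂ = 10^(0.4(M₂ − M₁)) = 10^(0.4 × (-4.5842)) = 10^(-1.83368) = 0.014666.

L₁/L₂ = 0.01467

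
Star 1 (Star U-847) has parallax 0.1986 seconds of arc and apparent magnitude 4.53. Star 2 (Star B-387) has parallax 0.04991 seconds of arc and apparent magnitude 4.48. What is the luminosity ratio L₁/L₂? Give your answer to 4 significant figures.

d₁ = 1/p₁ = 1/0.1986″ = 5.0352 pc; d₂ = 1/p₂ = 1/0.04991″ = 20.036 pc.
M₁ = m₁ − 5 log₁₀ d₁ + 5 = 4.53 − 3.5101 + 5 = 6.0199.
M₂ = 4.48 − 6.5091 + 5 = 2.9709.
L₁/L₂ = 10^(0.4(M₂ − M₁)) = 10^(0.4 × (-3.0490)) = 10^(-1.21960) = 0.060311.

L₁/L₂ = 0.06031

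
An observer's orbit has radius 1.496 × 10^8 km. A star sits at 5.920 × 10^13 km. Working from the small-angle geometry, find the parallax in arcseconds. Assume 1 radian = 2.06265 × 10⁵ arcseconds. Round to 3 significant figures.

θ ≈ B/d = (1.496 × 10^8) / (5.920 × 10^13) = 2.5270 × 10^-6 rad.
In arcseconds: 2.5270 × 10^-6 × 206265 = 0.52123″.

0.521 arcsec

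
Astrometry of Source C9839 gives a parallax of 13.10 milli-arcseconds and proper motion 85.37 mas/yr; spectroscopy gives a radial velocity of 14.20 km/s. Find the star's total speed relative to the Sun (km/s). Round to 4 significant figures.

d = 1/p = 1/0.01310″ = 76.336 pc.
μ = 85.37 mas/yr = 0.08537 ″/yr.
v_t = 4.740 μ d = 4.740 × 0.08537 × 76.336 = 30.89 km/s.
v = √(v_r² + v_t²) = √(14.20² + 30.89²) = √1155.83 = 33.997 km/s.

34.00 km/s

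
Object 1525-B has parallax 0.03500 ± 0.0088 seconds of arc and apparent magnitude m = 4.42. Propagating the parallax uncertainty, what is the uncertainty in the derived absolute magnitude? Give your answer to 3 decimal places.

M = m − 5 log₁₀ d + 5 = m + 5 log₁₀ p + 5, so ∂M/∂p = 5/(p ln 10).
σ_M = (5/ln 10) · (σ_p/p) = 2.1715 × 0.0088/0.03500 = 2.1715 × 0.25143 = 0.54598.

σ_M = 0.546 mag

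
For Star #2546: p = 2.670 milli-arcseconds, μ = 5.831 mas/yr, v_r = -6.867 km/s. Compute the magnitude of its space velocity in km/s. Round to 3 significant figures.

12.4 km/s

d = 1/p = 1/0.002670″ = 374.53 pc.
μ = 5.831 mas/yr = 0.005831 ″/yr.
v_t = 4.740 μ d = 4.740 × 0.005831 × 374.53 = 10.352 km/s.
v = √(v_r² + v_t²) = √((-6.867)² + 10.352²) = √154.32 = 12.423 km/s.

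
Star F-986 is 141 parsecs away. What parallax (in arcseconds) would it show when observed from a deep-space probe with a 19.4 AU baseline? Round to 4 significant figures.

p (arcsec) = B (AU) / d (pc).
p = 19.4 / 141 = 0.13759 arcsec.

0.1376 arcsec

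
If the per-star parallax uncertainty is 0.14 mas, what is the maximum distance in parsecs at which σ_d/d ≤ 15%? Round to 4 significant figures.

σ_d/d = σ_p/p, so the condition is σ_p/p ≤ 0.15, i.e. p ≥ σ_p/0.15.
p_min = 0.14/0.15 = 0.93333 mas = 0.00093333 arcsec.
d_max = 1/p_min = 1/0.00093333 = 1071.4 pc.

1071 pc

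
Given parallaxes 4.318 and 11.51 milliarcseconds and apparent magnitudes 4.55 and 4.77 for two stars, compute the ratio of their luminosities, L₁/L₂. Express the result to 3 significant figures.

L₁/L₂ = 8.70

d₁ = 1/p₁ = 1/0.004318″ = 231.59 pc; d₂ = 1/p₂ = 1/0.01151″ = 86.881 pc.
M₁ = m₁ − 5 log₁₀ d₁ + 5 = 4.55 − 11.8236 + 5 = -2.2736.
M₂ = 4.77 − 9.6946 + 5 = 0.0754.
L₁/L₂ = 10^(0.4(M₂ − M₁)) = 10^(0.4 × 2.3490) = 10^0.93960 = 8.7016.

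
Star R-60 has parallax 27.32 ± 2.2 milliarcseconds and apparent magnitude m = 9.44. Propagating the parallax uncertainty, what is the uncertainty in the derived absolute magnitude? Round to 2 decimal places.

M = m − 5 log₁₀ d + 5 = m + 5 log₁₀ p + 5, so ∂M/∂p = 5/(p ln 10).
σ_M = (5/ln 10) · (σ_p/p) = 2.1715 × 2.2/27.32 = 2.1715 × 0.080527 = 0.17486.

σ_M = 0.17 mag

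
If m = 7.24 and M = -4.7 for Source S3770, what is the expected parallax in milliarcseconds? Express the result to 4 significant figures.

0.4093 mas

m − M = 7.24 − (-4.7) = 11.94.
d = 10^((m−M)/5 + 1) = 10^3.388 = 2443.4 pc.
p = 1/d = 1/2443.4 = 0.00040927 arcsec = 0.40927 mas.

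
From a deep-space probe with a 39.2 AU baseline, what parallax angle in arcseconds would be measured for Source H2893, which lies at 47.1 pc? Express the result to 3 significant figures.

p (arcsec) = B (AU) / d (pc).
p = 39.2 / 47.1 = 0.83227 arcsec.

0.832 arcsec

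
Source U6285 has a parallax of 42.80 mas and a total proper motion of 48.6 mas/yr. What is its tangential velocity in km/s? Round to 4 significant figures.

d = 1/p = 1/0.04280″ = 23.364 pc.
μ = 48.6 mas/yr = 0.0486 ″/yr.
v_t = 4.74 × μ × d = 4.74 × 0.0486 × 23.364 = 5.3822 km/s.

5.382 km/s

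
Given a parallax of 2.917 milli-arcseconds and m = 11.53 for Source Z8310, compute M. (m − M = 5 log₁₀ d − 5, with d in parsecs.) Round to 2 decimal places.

M = 3.85

d = 1/p = 1/0.002917″ = 342.82 pc.
m − M = 5 log₁₀(342.82) − 5 = 12.6753 − 5 = 7.6753.
M = m − (m − M) = 11.53 − 7.6753 = 3.85.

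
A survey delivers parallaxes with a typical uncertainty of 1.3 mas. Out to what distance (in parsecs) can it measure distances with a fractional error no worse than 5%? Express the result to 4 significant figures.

38.46 pc

σ_d/d = σ_p/p, so the condition is σ_p/p ≤ 0.05, i.e. p ≥ σ_p/0.05.
p_min = 1.3/0.05 = 26 mas = 0.026 arcsec.
d_max = 1/p_min = 1/0.026 = 38.462 pc.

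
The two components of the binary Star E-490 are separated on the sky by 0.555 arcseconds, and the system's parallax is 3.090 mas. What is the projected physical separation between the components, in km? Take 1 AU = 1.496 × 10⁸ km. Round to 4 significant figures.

2.687 × 10^10 km

d = 1/p = 1/0.003090″ = 323.62 pc.
At distance d (pc), an angle of θ arcsec spans θ·d AU: s = 0.555 × 323.62 = 179.61 AU.
= 179.61 × 1.496 × 10⁸ km = 2.6870 × 10^10 km.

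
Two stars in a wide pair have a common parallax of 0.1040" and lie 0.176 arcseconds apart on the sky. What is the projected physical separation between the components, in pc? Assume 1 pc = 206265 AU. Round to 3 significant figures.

8.20 × 10^-6 pc

d = 1/p = 1/0.1040″ = 9.6154 pc.
At distance d (pc), an angle of θ arcsec spans θ·d AU: s = 0.176 × 9.6154 = 1.6923 AU.
= 1.6923 / 206265 = 8.2045 × 10^-6 pc.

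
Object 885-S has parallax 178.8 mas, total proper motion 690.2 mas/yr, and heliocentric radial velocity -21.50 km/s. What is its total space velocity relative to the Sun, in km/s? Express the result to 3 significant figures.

d = 1/p = 1/0.1788″ = 5.5928 pc.
μ = 690.2 mas/yr = 0.6902 ″/yr.
v_t = 4.740 μ d = 4.740 × 0.6902 × 5.5928 = 18.297 km/s.
v = √(v_r² + v_t²) = √((-21.50)² + 18.297²) = √797.03 = 28.232 km/s.

28.2 km/s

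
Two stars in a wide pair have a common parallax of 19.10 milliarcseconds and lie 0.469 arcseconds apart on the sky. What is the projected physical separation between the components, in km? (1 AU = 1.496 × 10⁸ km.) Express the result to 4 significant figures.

d = 1/p = 1/0.01910″ = 52.356 pc.
At distance d (pc), an angle of θ arcsec spans θ·d AU: s = 0.469 × 52.356 = 24.555 AU.
= 24.555 × 1.496 × 10⁸ km = 3.6734 × 10^9 km.

3.673 × 10^9 km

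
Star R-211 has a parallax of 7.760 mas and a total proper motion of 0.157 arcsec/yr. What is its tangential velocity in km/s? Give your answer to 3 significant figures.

95.9 km/s

d = 1/p = 1/0.007760″ = 128.87 pc.
v_t = 4.74 × μ × d = 4.74 × 0.157 × 128.87 = 95.902 km/s.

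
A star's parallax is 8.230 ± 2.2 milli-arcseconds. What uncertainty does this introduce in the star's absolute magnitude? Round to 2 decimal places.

σ_M = 0.58 mag

M = m − 5 log₁₀ d + 5 = m + 5 log₁₀ p + 5, so ∂M/∂p = 5/(p ln 10).
σ_M = (5/ln 10) · (σ_p/p) = 2.1715 × 2.2/8.230 = 2.1715 × 0.26731 = 0.58046.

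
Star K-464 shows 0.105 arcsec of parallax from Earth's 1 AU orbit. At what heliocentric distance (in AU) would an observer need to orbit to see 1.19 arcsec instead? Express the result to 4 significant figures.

11.33 AU

Parallax scales linearly with baseline: p ∝ B, so B = p_target / p_Earth × 1 AU.
B = 1.19 / 0.105 = 11.333 AU.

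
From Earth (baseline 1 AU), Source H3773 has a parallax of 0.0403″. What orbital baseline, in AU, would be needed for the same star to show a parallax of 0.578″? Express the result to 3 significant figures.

Parallax scales linearly with baseline: p ∝ B, so B = p_target / p_Earth × 1 AU.
B = 0.578 / 0.0403 = 14.342 AU.

14.3 AU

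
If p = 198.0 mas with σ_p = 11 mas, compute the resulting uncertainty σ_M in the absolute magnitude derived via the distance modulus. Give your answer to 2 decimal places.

M = m − 5 log₁₀ d + 5 = m + 5 log₁₀ p + 5, so ∂M/∂p = 5/(p ln 10).
σ_M = (5/ln 10) · (σ_p/p) = 2.1715 × 11/198.0 = 2.1715 × 0.055556 = 0.12064.

σ_M = 0.12 mag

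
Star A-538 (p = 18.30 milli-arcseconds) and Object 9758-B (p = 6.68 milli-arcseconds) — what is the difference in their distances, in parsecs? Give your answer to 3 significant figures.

d_A = 1/0.01830″ = 54.645 pc; d_B = 1/0.006680″ = 149.7 pc.
|d_B − d_A| = |149.7 − 54.645| = 95.055 pc.

95.1 pc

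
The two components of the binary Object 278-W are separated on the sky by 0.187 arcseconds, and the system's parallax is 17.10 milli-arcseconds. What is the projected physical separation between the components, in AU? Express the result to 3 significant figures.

d = 1/p = 1/0.01710″ = 58.48 pc.
At distance d (pc), an angle of θ arcsec spans θ·d AU: s = 0.187 × 58.48 = 10.936 AU.

10.9 AU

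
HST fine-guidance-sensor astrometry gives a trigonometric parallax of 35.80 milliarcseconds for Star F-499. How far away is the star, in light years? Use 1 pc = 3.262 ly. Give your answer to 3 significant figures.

p = 35.80 milliarcseconds = 0.03580 arcsec.
d = 1/p = 1/0.03580 = 27.933 pc.
In light-years: 27.933 × 3.262 = 91.117 ly.

91.1 light years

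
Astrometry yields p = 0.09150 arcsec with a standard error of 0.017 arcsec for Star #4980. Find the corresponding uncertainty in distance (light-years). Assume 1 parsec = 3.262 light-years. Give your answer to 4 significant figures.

6.624 ly

d = 1/p, so σ_d = σ_p / p².
σ_d = 0.0170 / (0.09150)² = 0.0170 / 0.0083723 = 2.0305 pc = 2.0305 × 3.262 ly = 6.6235 ly.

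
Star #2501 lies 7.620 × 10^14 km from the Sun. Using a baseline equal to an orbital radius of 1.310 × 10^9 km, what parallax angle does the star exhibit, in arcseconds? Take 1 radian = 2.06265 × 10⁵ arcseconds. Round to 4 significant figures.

0.3546 arcsec

θ ≈ B/d = (1.310 × 10^9) / (7.620 × 10^14) = 1.7192 × 10^-6 rad.
In arcseconds: 1.7192 × 10^-6 × 206265 = 0.35461″.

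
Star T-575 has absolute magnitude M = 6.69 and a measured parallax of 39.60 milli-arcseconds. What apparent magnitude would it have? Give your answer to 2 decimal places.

d = 1/p = 1/0.03960″ = 25.253 pc.
m − M = 5 log₁₀ d − 5 = 5 log₁₀(25.253) − 5 = 7.0116 − 5 = 2.0116.
m = M + (m − M) = 6.69 + 2.0116 = 8.70.

m = 8.70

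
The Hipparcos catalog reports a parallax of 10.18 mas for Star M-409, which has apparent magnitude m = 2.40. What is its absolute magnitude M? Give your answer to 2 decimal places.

M = -2.56

d = 1/p = 1/0.01018″ = 98.232 pc.
m − M = 5 log₁₀(98.232) − 5 = 9.9613 − 5 = 4.9613.
M = m − (m − M) = 2.40 − 4.9613 = -2.56.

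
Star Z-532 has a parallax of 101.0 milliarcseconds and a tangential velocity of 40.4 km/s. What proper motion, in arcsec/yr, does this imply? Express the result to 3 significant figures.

d = 1/p = 1/0.1010″ = 9.901 pc.
μ = v_t / (4.74 d) = 40.4 / (4.74 × 9.901) = 40.4 / 46.931 = 0.86084 ″/yr.

0.861 arcsec/yr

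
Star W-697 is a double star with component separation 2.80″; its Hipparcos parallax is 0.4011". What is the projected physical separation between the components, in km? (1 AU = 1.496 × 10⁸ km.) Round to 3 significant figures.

1.04 × 10^9 km

d = 1/p = 1/0.4011″ = 2.4931 pc.
At distance d (pc), an angle of θ arcsec spans θ·d AU: s = 2.80 × 2.4931 = 6.9807 AU.
= 6.9807 × 1.496 × 10⁸ km = 1.0443 × 10^9 km.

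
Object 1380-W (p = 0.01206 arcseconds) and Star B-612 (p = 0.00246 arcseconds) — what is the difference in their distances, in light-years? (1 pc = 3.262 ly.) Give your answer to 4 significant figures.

1056 ly

d_A = 1/0.01206″ = 82.919 pc; d_B = 1/0.002460″ = 406.5 pc.
|d_B − d_A| = |406.5 − 82.919| = 323.58 pc = 323.58 × 3.262 ly = 1055.5 ly.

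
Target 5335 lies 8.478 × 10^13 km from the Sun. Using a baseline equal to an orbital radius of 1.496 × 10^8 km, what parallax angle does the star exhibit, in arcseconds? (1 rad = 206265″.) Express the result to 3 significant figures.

θ ≈ B/d = (1.496 × 10^8) / (8.478 × 10^13) = 1.7646 × 10^-6 rad.
In arcseconds: 1.7646 × 10^-6 × 206265 = 0.36398″.

0.364 arcsec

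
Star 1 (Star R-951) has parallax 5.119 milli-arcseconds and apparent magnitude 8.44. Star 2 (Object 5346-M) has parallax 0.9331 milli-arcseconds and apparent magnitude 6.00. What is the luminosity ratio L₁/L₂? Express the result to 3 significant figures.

L₁/L₂ = 0.00351

d₁ = 1/p₁ = 1/0.005119″ = 195.35 pc; d₂ = 1/p₂ = 1/0.0009331″ = 1071.7 pc.
M₁ = m₁ − 5 log₁₀ d₁ + 5 = 8.44 − 11.4541 + 5 = 1.9859.
M₂ = 6.00 − 15.1504 + 5 = -4.1504.
L₁/L₂ = 10^(0.4(M₂ − M₁)) = 10^(0.4 × (-6.1363)) = 10^(-2.45452) = 0.0035114.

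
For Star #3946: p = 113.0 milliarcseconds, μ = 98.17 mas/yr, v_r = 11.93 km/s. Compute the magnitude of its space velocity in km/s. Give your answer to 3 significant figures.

d = 1/p = 1/0.1130″ = 8.8496 pc.
μ = 98.17 mas/yr = 0.09817 ″/yr.
v_t = 4.740 μ d = 4.740 × 0.09817 × 8.8496 = 4.1179 km/s.
v = √(v_r² + v_t²) = √(11.93² + 4.1179²) = √159.282 = 12.621 km/s.

12.6 km/s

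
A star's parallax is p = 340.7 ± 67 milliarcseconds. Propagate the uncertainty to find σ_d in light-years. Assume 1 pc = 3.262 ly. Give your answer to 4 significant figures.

1.883 ly

d = 1/p, so σ_d = σ_p / p².
σ_d = 0.0670 / (0.3407)² = 0.0670 / 0.11608 = 0.57719 pc = 0.57719 × 3.262 ly = 1.8828 ly.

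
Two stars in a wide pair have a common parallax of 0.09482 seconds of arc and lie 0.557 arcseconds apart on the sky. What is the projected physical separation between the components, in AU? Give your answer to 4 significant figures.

d = 1/p = 1/0.09482″ = 10.546 pc.
At distance d (pc), an angle of θ arcsec spans θ·d AU: s = 0.557 × 10.546 = 5.8741 AU.

5.874 AU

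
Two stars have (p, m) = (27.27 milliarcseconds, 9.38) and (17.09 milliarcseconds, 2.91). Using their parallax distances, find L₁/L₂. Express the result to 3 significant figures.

L₁/L₂ = 0.00101

d₁ = 1/p₁ = 1/0.02727″ = 36.67 pc; d₂ = 1/p₂ = 1/0.01709″ = 58.514 pc.
M₁ = m₁ − 5 log₁₀ d₁ + 5 = 9.38 − 7.8216 + 5 = 6.5584.
M₂ = 2.91 − 8.8363 + 5 = -0.9263.
L₁/L₂ = 10^(0.4(M₂ − M₁)) = 10^(0.4 × (-7.4847)) = 10^(-2.99388) = 0.0010142.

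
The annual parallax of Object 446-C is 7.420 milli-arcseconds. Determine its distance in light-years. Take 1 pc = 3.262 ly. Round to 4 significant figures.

p = 7.420 milli-arcseconds = 0.007420 arcsec.
d = 1/p = 1/0.007420 = 134.77 pc.
In light-years: 134.77 × 3.262 = 439.62 ly.

439.6 light years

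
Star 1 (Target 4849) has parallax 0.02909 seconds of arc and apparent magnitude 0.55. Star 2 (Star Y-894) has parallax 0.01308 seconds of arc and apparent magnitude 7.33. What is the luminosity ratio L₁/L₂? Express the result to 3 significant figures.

L₁/L₂ = 104

d₁ = 1/p₁ = 1/0.02909″ = 34.376 pc; d₂ = 1/p₂ = 1/0.01308″ = 76.453 pc.
M₁ = m₁ − 5 log₁₀ d₁ + 5 = 0.55 − 7.6813 + 5 = -2.1313.
M₂ = 7.33 − 9.4170 + 5 = 2.9130.
L₁/L₂ = 10^(0.4(M₂ − M₁)) = 10^(0.4 × 5.0443) = 10^2.01772 = 104.16.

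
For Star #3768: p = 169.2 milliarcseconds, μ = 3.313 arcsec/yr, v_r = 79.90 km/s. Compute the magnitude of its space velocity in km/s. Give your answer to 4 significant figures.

d = 1/p = 1/0.1692″ = 5.9102 pc.
v_t = 4.740 μ d = 4.740 × 3.313 × 5.9102 = 92.812 km/s.
v = √(v_r² + v_t²) = √(79.90² + 92.812²) = √14998.1 = 122.47 km/s.

122.5 km/s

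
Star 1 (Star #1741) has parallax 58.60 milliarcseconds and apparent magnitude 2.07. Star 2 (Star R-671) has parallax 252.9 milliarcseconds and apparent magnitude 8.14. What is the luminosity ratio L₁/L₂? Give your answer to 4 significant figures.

d₁ = 1/p₁ = 1/0.05860″ = 17.065 pc; d₂ = 1/p₂ = 1/0.2529″ = 3.9541 pc.
M₁ = m₁ − 5 log₁₀ d₁ + 5 = 2.07 − 6.1605 + 5 = 0.9095.
M₂ = 8.14 − 2.9852 + 5 = 10.1548.
L₁/L₂ = 10^(0.4(M₂ − M₁)) = 10^(0.4 × 9.2453) = 10^3.69812 = 4990.2.

L₁/L₂ = 4990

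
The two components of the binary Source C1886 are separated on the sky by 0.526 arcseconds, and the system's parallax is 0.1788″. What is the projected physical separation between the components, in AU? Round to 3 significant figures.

d = 1/p = 1/0.1788″ = 5.5928 pc.
At distance d (pc), an angle of θ arcsec spans θ·d AU: s = 0.526 × 5.5928 = 2.9418 AU.

2.94 AU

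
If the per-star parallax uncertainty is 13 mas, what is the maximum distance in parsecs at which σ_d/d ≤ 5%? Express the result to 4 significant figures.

3.846 pc

σ_d/d = σ_p/p, so the condition is σ_p/p ≤ 0.05, i.e. p ≥ σ_p/0.05.
p_min = 13/0.05 = 260 mas = 0.26 arcsec.
d_max = 1/p_min = 1/0.26 = 3.8462 pc.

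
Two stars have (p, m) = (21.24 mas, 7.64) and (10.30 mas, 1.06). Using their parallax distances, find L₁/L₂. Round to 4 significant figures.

L₁/L₂ = 0.0005487

d₁ = 1/p₁ = 1/0.02124″ = 47.081 pc; d₂ = 1/p₂ = 1/0.01030″ = 97.087 pc.
M₁ = m₁ − 5 log₁₀ d₁ + 5 = 7.64 − 8.3642 + 5 = 4.2758.
M₂ = 1.06 − 9.9358 + 5 = -3.8758.
L₁/L₂ = 10^(0.4(M₂ − M₁)) = 10^(0.4 × (-8.1516)) = 10^(-3.26064) = 0.00054873.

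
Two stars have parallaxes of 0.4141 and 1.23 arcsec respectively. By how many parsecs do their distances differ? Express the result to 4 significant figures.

1.602 pc

d_A = 1/0.4141″ = 2.4149 pc; d_B = 1/1.230″ = 0.81301 pc.
|d_B − d_A| = |0.81301 − 2.4149| = 1.6019 pc.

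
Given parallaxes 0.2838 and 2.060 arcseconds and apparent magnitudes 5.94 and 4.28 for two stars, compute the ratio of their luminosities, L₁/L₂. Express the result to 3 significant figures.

L₁/L₂ = 11.4

d₁ = 1/p₁ = 1/0.2838″ = 3.5236 pc; d₂ = 1/p₂ = 1/2.060″ = 0.48544 pc.
M₁ = m₁ − 5 log₁₀ d₁ + 5 = 5.94 − 2.7349 + 5 = 8.2051.
M₂ = 4.28 − (-1.5693) + 5 = 10.8493.
L₁/L₂ = 10^(0.4(M₂ − M₁)) = 10^(0.4 × 2.6442) = 10^1.05768 = 11.42.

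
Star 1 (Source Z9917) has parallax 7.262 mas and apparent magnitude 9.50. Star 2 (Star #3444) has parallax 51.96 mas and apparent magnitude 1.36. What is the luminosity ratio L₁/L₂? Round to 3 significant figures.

L₁/L₂ = 0.0284

d₁ = 1/p₁ = 1/0.007262″ = 137.7 pc; d₂ = 1/p₂ = 1/0.05196″ = 19.246 pc.
M₁ = m₁ − 5 log₁₀ d₁ + 5 = 9.50 − 10.6947 + 5 = 3.8053.
M₂ = 1.36 − 6.4217 + 5 = -0.0617.
L₁/L₂ = 10^(0.4(M₂ − M₁)) = 10^(0.4 × (-3.8670)) = 10^(-1.54680) = 0.028392.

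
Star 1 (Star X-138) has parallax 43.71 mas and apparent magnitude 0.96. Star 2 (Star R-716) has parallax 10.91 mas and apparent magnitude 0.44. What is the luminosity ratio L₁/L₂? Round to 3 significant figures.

d₁ = 1/p₁ = 1/0.04371″ = 22.878 pc; d₂ = 1/p₂ = 1/0.01091″ = 91.659 pc.
M₁ = m₁ − 5 log₁₀ d₁ + 5 = 0.96 − 6.7971 + 5 = -0.8371.
M₂ = 0.44 − 9.8109 + 5 = -4.3709.
L₁/L₂ = 10^(0.4(M₂ − M₁)) = 10^(0.4 × (-3.5338)) = 10^(-1.41352) = 0.03859.

L₁/L₂ = 0.0386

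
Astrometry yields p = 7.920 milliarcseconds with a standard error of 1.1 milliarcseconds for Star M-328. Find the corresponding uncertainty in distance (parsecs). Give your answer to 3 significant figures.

17.5 pc

d = 1/p, so σ_d = σ_p / p².
σ_d = 0.00110 / (0.007920)² = 0.00110 / 0.000062726 = 17.537 pc.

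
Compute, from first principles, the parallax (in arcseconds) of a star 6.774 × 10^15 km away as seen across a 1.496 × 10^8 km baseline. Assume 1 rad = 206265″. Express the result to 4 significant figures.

0.004555 arcsec

θ ≈ B/d = (1.496 × 10^8) / (6.774 × 10^15) = 2.2084 × 10^-8 rad.
In arcseconds: 2.2084 × 10^-8 × 206265 = 0.0045552″.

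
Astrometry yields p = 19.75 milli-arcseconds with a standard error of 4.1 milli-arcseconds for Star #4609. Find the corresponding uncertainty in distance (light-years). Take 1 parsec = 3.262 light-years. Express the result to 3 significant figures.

34.3 ly

d = 1/p, so σ_d = σ_p / p².
σ_d = 0.00410 / (0.01975)² = 0.00410 / 0.00039006 = 10.511 pc = 10.511 × 3.262 ly = 34.287 ly.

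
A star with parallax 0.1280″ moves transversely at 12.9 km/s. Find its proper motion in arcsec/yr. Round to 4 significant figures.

0.3484 arcsec/yr

d = 1/p = 1/0.1280″ = 7.8125 pc.
μ = v_t / (4.74 d) = 12.9 / (4.74 × 7.8125) = 12.9 / 37.031 = 0.34836 ″/yr.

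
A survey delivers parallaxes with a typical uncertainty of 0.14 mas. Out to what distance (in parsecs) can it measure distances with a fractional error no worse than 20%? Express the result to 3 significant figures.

σ_d/d = σ_p/p, so the condition is σ_p/p ≤ 0.20, i.e. p ≥ σ_p/0.20.
p_min = 0.14/0.20 = 0.7 mas = 0.0007 arcsec.
d_max = 1/p_min = 1/0.0007 = 1428.6 pc.

1430 pc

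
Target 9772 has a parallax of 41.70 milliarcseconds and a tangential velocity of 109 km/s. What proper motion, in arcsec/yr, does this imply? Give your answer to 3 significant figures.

0.959 arcsec/yr

d = 1/p = 1/0.04170″ = 23.981 pc.
μ = v_t / (4.74 d) = 109 / (4.74 × 23.981) = 109 / 113.67 = 0.95892 ″/yr.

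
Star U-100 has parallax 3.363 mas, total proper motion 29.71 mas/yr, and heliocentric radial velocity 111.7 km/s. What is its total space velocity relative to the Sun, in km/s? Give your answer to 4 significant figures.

d = 1/p = 1/0.003363″ = 297.35 pc.
μ = 29.71 mas/yr = 0.02971 ″/yr.
v_t = 4.740 μ d = 4.740 × 0.02971 × 297.35 = 41.874 km/s.
v = √(v_r² + v_t²) = √(111.7² + 41.874²) = √14230.3 = 119.29 km/s.

119.3 km/s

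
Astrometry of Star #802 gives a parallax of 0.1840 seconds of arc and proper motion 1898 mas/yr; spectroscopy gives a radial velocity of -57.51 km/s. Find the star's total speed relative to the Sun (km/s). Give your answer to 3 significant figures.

75.5 km/s

d = 1/p = 1/0.1840″ = 5.4348 pc.
μ = 1898 mas/yr = 1.898 ″/yr.
v_t = 4.740 μ d = 4.740 × 1.898 × 5.4348 = 48.894 km/s.
v = √(v_r² + v_t²) = √((-57.51)² + 48.894²) = √5698.02 = 75.485 km/s.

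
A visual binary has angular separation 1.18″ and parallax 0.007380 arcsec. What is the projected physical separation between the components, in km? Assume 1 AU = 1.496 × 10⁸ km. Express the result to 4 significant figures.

2.392 × 10^10 km

d = 1/p = 1/0.007380″ = 135.5 pc.
At distance d (pc), an angle of θ arcsec spans θ·d AU: s = 1.18 × 135.5 = 159.89 AU.
= 159.89 × 1.496 × 10⁸ km = 2.3920 × 10^10 km.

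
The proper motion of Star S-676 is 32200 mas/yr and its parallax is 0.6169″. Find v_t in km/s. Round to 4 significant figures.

d = 1/p = 1/0.6169″ = 1.621 pc.
μ = 32200 mas/yr = 32.2 ″/yr.
v_t = 4.74 × μ × d = 4.74 × 32.2 × 1.621 = 247.41 km/s.

247.4 km/s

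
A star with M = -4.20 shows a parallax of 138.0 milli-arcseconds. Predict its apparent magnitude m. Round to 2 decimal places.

d = 1/p = 1/0.1380″ = 7.2464 pc.
m − M = 5 log₁₀ d − 5 = 5 log₁₀(7.2464) − 5 = 4.3006 − 5 = -0.6994.
m = M + (m − M) = -4.20 + (-0.6994) = -4.90.

m = -4.90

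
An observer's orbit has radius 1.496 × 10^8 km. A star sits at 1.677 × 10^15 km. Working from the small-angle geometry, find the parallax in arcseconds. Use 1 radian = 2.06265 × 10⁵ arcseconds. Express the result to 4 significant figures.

0.01840 arcsec

θ ≈ B/d = (1.496 × 10^8) / (1.677 × 10^15) = 8.9207 × 10^-8 rad.
In arcseconds: 8.9207 × 10^-8 × 206265 = 0.0184″.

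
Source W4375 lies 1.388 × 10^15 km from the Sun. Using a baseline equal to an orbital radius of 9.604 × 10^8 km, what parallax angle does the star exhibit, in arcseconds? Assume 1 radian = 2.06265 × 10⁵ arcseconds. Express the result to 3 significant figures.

θ ≈ B/d = (9.604 × 10^8) / (1.388 × 10^15) = 6.9193 × 10^-7 rad.
In arcseconds: 6.9193 × 10^-7 × 206265 = 0.14272″.

0.143 arcsec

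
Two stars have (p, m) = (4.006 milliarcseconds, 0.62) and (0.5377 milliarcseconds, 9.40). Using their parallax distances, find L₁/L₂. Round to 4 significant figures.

L₁/L₂ = 58.57

d₁ = 1/p₁ = 1/0.004006″ = 249.63 pc; d₂ = 1/p₂ = 1/0.0005377″ = 1859.8 pc.
M₁ = m₁ − 5 log₁₀ d₁ + 5 = 0.62 − 11.9865 + 5 = -6.3665.
M₂ = 9.40 − 16.3473 + 5 = -1.9473.
L₁/L₂ = 10^(0.4(M₂ − M₁)) = 10^(0.4 × 4.4192) = 10^1.76768 = 58.571.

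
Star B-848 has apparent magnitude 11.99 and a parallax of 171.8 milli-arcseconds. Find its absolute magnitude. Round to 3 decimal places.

M = 13.165

d = 1/p = 1/0.1718″ = 5.8207 pc.
m − M = 5 log₁₀(5.8207) − 5 = 3.8249 − 5 = -1.1751.
M = m − (m − M) = 11.99 − (-1.1751) = 13.165.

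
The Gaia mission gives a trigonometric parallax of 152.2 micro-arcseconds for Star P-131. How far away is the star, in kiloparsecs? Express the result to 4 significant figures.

6.570 kpc

p = 152.2 micro-arcseconds = 0.0001522 arcsec.
d = 1/p = 1/0.0001522 = 6570.3 pc.
= 6.5703 kpc.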